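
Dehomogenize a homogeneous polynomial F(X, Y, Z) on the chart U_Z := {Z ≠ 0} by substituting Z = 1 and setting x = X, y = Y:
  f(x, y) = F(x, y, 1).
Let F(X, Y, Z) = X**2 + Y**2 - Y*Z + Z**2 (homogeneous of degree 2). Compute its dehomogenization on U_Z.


f(x, y) = x**2 + y**2 - y + 1

On U_Z we set Z = 1. Each monomial c·X^i·Y^j·Z^k in F becomes c·x^i·y^j·1^k = c·x^i·y^j.
Substituting Z = 1: F(X, Y, 1) = x**2 + y**2 - y + 1.
Note: deg(f) ≤ deg(F) = 2; strict inequality happens when F is divisible by Z (lost terms).


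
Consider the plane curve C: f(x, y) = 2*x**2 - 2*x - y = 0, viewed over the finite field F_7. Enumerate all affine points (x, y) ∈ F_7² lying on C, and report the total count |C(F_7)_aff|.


Affine F_7-points: {(0, 0), (1, 0), (2, 4), (3, 5), (4, 3), (5, 5), (6, 4)}; count = 7.

For each of the 49 pairs (x, y) ∈ F_7², evaluate f(x, y) mod 7. Record the zeros.
  x = 0: [0↦0, 1↦6, 2↦5, 3↦4, 4↦3, 5↦2, 6↦1]  zeros at y ∈ {0}
  x = 1: [0↦0, 1↦6, 2↦5, 3↦4, 4↦3, 5↦2, 6↦1]  zeros at y ∈ {0}
  x = 2: [0↦4, 1↦3, 2↦2, 3↦1, 4↦0, 5↦6, 6↦5]  zeros at y ∈ {4}
  x = 3: [0↦5, 1↦4, 2↦3, 3↦2, 4↦1, 5↦0, 6↦6]  zeros at y ∈ {5}
  x = 4: [0↦3, 1↦2, 2↦1, 3↦0, 4↦6, 5↦5, 6↦4]  zeros at y ∈ {3}
  x = 5: [0↦5, 1↦4, 2↦3, 3↦2, 4↦1, 5↦0, 6↦6]  zeros at y ∈ {5}
  x = 6: [0↦4, 1↦3, 2↦2, 3↦1, 4↦0, 5↦6, 6↦5]  zeros at y ∈ {4}
Collecting zeros: affine points = {(0, 0), (1, 0), (2, 4), (3, 5), (4, 3), (5, 5), (6, 4)}.
Total count |C(F_7)_aff| = 7.


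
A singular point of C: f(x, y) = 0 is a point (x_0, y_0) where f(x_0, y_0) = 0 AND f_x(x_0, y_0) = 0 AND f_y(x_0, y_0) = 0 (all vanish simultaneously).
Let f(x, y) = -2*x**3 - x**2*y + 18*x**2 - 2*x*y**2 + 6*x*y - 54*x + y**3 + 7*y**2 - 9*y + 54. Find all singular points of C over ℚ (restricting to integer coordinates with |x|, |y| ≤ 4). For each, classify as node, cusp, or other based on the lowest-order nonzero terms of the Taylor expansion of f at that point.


Singular points: {(3, 0)}; classification: cusp.

Compute partial derivatives:
  f_x = -6*x**2 - 2*x*y + 36*x - 2*y**2 + 6*y - 54.
  f_y = -x**2 - 4*x*y + 6*x + 3*y**2 + 14*y - 9.
Scan x_0 ∈ {−4, ..., 4}. For each x_0, f_y(x_0, y) is a polynomial in y; find its integer roots y ∈ {−4, ..., 4}, then test f_x and f at those candidates.
  x = -4: f_y(-4, y) = 3*y**2 + 30*y - 49; no integer root y with |y| ≤ 4.
  x = -3: f_y(-3, y) = 3*y**2 + 26*y - 36; no integer root y with |y| ≤ 4.
  x = -2: f_y(-2, y) = 3*y**2 + 22*y - 25; vanishes at y ∈ {1}. (-2, 1): f_x = -142 ≠ 0.
  x = -1: f_y(-1, y) = 3*y**2 + 18*y - 16; no integer root y with |y| ≤ 4.
  x = 0: f_y(0, y) = 3*y**2 + 14*y - 9; no integer root y with |y| ≤ 4.
  x = 1: f_y(1, y) = 3*y**2 + 10*y - 4; no integer root y with |y| ≤ 4.
  x = 2: f_y(2, y) = 3*y**2 + 6*y - 1; no integer root y with |y| ≤ 4.
  x = 3: f_y(3, y) = 3*y**2 + 2*y; vanishes at y ∈ {0}. (3, 0): f_x = 0, f = 0 — SINGULAR.
  x = 4: f_y(4, y) = 3*y**2 - 2*y - 1; vanishes at y ∈ {1}. (4, 1): f_x = -10 ≠ 0.
Only singular point on the grid: (3, 0).
Classify: substitute x = 3 + u, y = 0 + v and expand: f = -2*u**3 - u**2*v - 2*u*v**2 + v**3 + v**2.
No constant or linear terms (consistent with a singular point). Quadratic part: v**2. Cubic part: -2*u**3 - u**2*v - 2*u*v**2 + v**3.
The quadratic part v**2 is a perfect square, so there is a single (double) tangent line v = 0, i.e. y = 0. Restricting the cubic part to that line (v = 0) leaves -2*u**3 ≠ 0, so f is not divisible by v and the branch is v² ≈ 2*u**3 to lowest order — this is a cusp.
Classification: cusp.


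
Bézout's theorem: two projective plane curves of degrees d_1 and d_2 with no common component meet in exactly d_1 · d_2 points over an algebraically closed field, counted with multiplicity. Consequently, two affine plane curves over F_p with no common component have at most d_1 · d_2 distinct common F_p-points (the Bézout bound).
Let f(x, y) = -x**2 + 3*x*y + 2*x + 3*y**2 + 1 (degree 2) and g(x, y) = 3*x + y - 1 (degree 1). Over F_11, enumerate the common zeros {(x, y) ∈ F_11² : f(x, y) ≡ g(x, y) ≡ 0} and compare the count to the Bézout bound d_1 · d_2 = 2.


Common zeros: ∅; count = 0; Bézout bound = 2.

deg(f) = 2, deg(g) = 1, so Bézout bound = 2.
Scan x ∈ F_11. For each x, list the y ∈ F_11 with f(x, y) ≡ 0 and those with g(x, y) ≡ 0 (mod 11); the common zeros in that column are the intersection.
  x = 0: f ≡ 0 at y ∈ ∅; g ≡ 0 at y ∈ {1}; common: ∅.
  x = 1: f ≡ 0 at y ∈ ∅; g ≡ 0 at y ∈ {9}; common: ∅.
  x = 2: f ≡ 0 at y ∈ ∅; g ≡ 0 at y ∈ {6}; common: ∅.
  x = 3: f ≡ 0 at y ∈ ∅; g ≡ 0 at y ∈ {3}; common: ∅.
  x = 4: f ≡ 0 at y ∈ ∅; g ≡ 0 at y ∈ {0}; common: ∅.
  x = 5: f ≡ 0 at y ∈ ∅; g ≡ 0 at y ∈ {8}; common: ∅.
  x = 6: f ≡ 0 at y ∈ ∅; g ≡ 0 at y ∈ {5}; common: ∅.
  x = 7: f ≡ 0 at y ∈ ∅; g ≡ 0 at y ∈ {2}; common: ∅.
  x = 8: f ≡ 0 at y ∈ ∅; g ≡ 0 at y ∈ {10}; common: ∅.
  x = 9: f ≡ 0 at y ∈ ∅; g ≡ 0 at y ∈ {7}; common: ∅.
  x = 10: f ≡ 0 at y ∈ {6}; g ≡ 0 at y ∈ {4}; common: ∅.
Collecting: common zeros = ∅, so the count is 0.
Comparison with the Bézout bound: 0 ≤ 2 = deg(f)·deg(g), as expected for curves with no common component (the affine F_11-count falls short of the bound because intersections may lie at infinity, over extension fields, or carry multiplicity).


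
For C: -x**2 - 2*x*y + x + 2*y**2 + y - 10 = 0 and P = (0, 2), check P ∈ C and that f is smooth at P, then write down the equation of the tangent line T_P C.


Tangent line at P: -3*x + 9*y - 18 = 0.

Step 1: f(0, 2) = 0, so P lies on C.
Step 2: partial derivatives
  f_x(x, y) = -2*x - 2*y + 1, f_y(x, y) = -2*x + 4*y + 1.
  f_x(P) = -3, f_y(P) = 9 (gradient nonzero, so P is smooth).
Step 3: tangent line at P: -3·(x − 0) + 9·(y − 2) = 0.
Expanding: -3*x + 9*y - 18 = 0.


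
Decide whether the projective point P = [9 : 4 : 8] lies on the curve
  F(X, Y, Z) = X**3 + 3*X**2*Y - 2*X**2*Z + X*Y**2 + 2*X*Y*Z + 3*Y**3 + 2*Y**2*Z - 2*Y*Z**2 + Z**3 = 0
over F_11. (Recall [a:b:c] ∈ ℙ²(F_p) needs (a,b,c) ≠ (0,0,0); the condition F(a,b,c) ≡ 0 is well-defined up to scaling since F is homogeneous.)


F(9,4,8) ≡ 0 (mod 11); P is on the curve.

Evaluate F(9, 4, 8) term-by-term (mod 11).
  X**3 ↦ 1·729·1·1 = 729
  3*X**2*Y ↦ 3·81·4·1 = 972
  -2*X**2*Z ↦ -2·81·1·8 = -1296
  X*Y**2 ↦ 1·9·16·1 = 144
  2*X*Y*Z ↦ 2·9·4·8 = 576
  3*Y**3 ↦ 3·1·64·1 = 192
  2*Y**2*Z ↦ 2·1·16·8 = 256
  -2*Y*Z**2 ↦ -2·1·4·64 = -512
  Z**3 ↦ 1·1·1·512 = 512
Sum: F(9, 4, 8) = (729) + (972) + (-1296) + (144) + (576) + (192) + (256) + (-512) + (512) = 1573.
Reducing mod 11: 1573 ≡ 0 (mod 11).
Since F(a, b, c) ≡ 0 (mod 11), P lies on the curve.


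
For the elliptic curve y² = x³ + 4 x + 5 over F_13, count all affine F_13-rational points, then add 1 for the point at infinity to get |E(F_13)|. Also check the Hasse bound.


Affine points = {(1, 6), (1, 7), (7, 5), (7, 8), (8, 4), (8, 9), (9, 4), (9, 9), (12, 0)}; affine count = 9; |E(F_13)| = 10.

Discriminant check: Δ ∝ 4a³ + 27b² = 4·4³ + 27·5² = 4·64 + 27·25 ≡ 8 (mod 13). Nonzero ⇒ E is nonsingular.
For each x ∈ F_13, compute rhs = x³ + 4·x + 5 mod 13, then count y ∈ F_13 with y² ≡ rhs.
  x = 0: rhs = 5, matching y values: none (0 points).
  x = 1: rhs = 10, matching y values: 6, 7 (2 points).
  x = 2: rhs = 8, matching y values: none (0 points).
  x = 3: rhs = 5, matching y values: none (0 points).
  x = 4: rhs = 7, matching y values: none (0 points).
  x = 5: rhs = 7, matching y values: none (0 points).
  x = 6: rhs = 11, matching y values: none (0 points).
  x = 7: rhs = 12, matching y values: 5, 8 (2 points).
  x = 8: rhs = 3, matching y values: 4, 9 (2 points).
  x = 9: rhs = 3, matching y values: 4, 9 (2 points).
  x = 10: rhs = 5, matching y values: none (0 points).
  x = 11: rhs = 2, matching y values: none (0 points).
  x = 12: rhs = 0, matching y values: 0 (1 points).
Total affine count: 9.
Full point count |E(F_13)| = 9 + 1 = 10.
Hasse bound: |10 − (13+1)| = |-4| = 4 ≤ 2√13 ≈ 7.2111 ✓.


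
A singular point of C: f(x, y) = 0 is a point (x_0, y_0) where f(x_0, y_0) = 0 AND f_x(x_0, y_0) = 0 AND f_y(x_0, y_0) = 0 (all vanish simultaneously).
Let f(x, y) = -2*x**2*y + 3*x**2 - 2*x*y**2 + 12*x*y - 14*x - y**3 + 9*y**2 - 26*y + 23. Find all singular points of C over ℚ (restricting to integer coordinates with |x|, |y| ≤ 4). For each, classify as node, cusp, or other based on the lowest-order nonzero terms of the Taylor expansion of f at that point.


Singular points: {(1, 2)}; classification: node.

Compute partial derivatives:
  f_x = -4*x*y + 6*x - 2*y**2 + 12*y - 14.
  f_y = -2*x**2 - 4*x*y + 12*x - 3*y**2 + 18*y - 26.
Scan x_0 ∈ {−4, ..., 4}. For each x_0, f_y(x_0, y) is a polynomial in y; find its integer roots y ∈ {−4, ..., 4}, then test f_x and f at those candidates.
  x = -4: f_y(-4, y) = -3*y**2 + 34*y - 106; no integer root y with |y| ≤ 4.
  x = -3: f_y(-3, y) = -3*y**2 + 30*y - 80; no integer root y with |y| ≤ 4.
  x = -2: f_y(-2, y) = -3*y**2 + 26*y - 58; no integer root y with |y| ≤ 4.
  x = -1: f_y(-1, y) = -3*y**2 + 22*y - 40; vanishes at y ∈ {4}. (-1, 4): f_x = 12 ≠ 0.
  x = 0: f_y(0, y) = -3*y**2 + 18*y - 26; no integer root y with |y| ≤ 4.
  x = 1: f_y(1, y) = -3*y**2 + 14*y - 16; vanishes at y ∈ {2}. (1, 2): f_x = 0, f = 0 — SINGULAR.
  x = 2: f_y(2, y) = -3*y**2 + 10*y - 10; no integer root y with |y| ≤ 4.
  x = 3: f_y(3, y) = -3*y**2 + 6*y - 8; no integer root y with |y| ≤ 4.
  x = 4: f_y(4, y) = -3*y**2 + 2*y - 10; no integer root y with |y| ≤ 4.
Only singular point on the grid: (1, 2).
Classify: substitute x = 1 + u, y = 2 + v and expand: f = -2*u**2*v - u**2 - 2*u*v**2 - v**3 + v**2.
No constant or linear terms (consistent with a singular point). Quadratic part: -u**2 + v**2. Cubic part: -2*u**2*v - 2*u*v**2 - v**3.
The quadratic part v**2 - u**2 = (v − u)(v + u) splits into two distinct linear factors, so there are two distinct tangent lines y − 2 = ±(x − 1) — this is a node (ordinary double point).
Classification: node.


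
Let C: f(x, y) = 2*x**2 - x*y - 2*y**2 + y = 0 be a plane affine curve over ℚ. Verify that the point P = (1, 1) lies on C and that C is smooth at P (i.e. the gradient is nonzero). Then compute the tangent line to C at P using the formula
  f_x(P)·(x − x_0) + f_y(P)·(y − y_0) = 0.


Tangent line at P: 3*x - 4*y + 1 = 0.

Step 1: f(1, 1) = 0, so P lies on C.
Step 2: partial derivatives
  f_x(x, y) = 4*x - y, f_y(x, y) = -x - 4*y + 1.
  f_x(P) = 3, f_y(P) = -4 (gradient nonzero, so P is smooth).
Step 3: tangent line at P: 3·(x − 1) + -4·(y − 1) = 0.
Expanding: 3*x - 4*y + 1 = 0.


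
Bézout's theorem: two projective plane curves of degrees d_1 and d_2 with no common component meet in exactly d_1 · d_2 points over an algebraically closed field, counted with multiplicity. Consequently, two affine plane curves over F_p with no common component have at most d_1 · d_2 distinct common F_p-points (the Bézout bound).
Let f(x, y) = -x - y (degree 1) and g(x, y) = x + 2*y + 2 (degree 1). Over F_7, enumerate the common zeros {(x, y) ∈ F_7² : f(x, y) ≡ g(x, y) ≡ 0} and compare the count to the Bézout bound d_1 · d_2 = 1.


Common zeros: {(2, 5)}; count = 1; Bézout bound = 1.

deg(f) = 1, deg(g) = 1, so Bézout bound = 1.
Scan x ∈ F_7. For each x, list the y ∈ F_7 with f(x, y) ≡ 0 and those with g(x, y) ≡ 0 (mod 7); the common zeros in that column are the intersection.
  x = 0: f ≡ 0 at y ∈ {0}; g ≡ 0 at y ∈ {6}; common: ∅.
  x = 1: f ≡ 0 at y ∈ {6}; g ≡ 0 at y ∈ {2}; common: ∅.
  x = 2: f ≡ 0 at y ∈ {5}; g ≡ 0 at y ∈ {5}; common: {5}.
  x = 3: f ≡ 0 at y ∈ {4}; g ≡ 0 at y ∈ {1}; common: ∅.
  x = 4: f ≡ 0 at y ∈ {3}; g ≡ 0 at y ∈ {4}; common: ∅.
  x = 5: f ≡ 0 at y ∈ {2}; g ≡ 0 at y ∈ {0}; common: ∅.
  x = 6: f ≡ 0 at y ∈ {1}; g ≡ 0 at y ∈ {3}; common: ∅.
Collecting: common zeros = {(2, 5)}, so the count is 1.
Comparison with the Bézout bound: 1 ≤ 1 = deg(f)·deg(g), as expected for curves with no common component (the bound is attained).


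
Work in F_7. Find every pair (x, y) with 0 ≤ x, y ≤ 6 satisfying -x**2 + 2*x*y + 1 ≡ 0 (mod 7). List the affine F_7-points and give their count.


Affine F_7-points: {(1, 0), (2, 6), (3, 6), (4, 1), (5, 1), (6, 0)}; count = 6.

For each of the 49 pairs (x, y) ∈ F_7², evaluate f(x, y) mod 7. Record the zeros.
  x = 0: [0↦1, 1↦1, 2↦1, 3↦1, 4↦1, 5↦1, 6↦1]  zeros at y ∈ ∅
  x = 1: [0↦0, 1↦2, 2↦4, 3↦6, 4↦1, 5↦3, 6↦5]  zeros at y ∈ {0}
  x = 2: [0↦4, 1↦1, 2↦5, 3↦2, 4↦6, 5↦3, 6↦0]  zeros at y ∈ {6}
  x = 3: [0↦6, 1↦5, 2↦4, 3↦3, 4↦2, 5↦1, 6↦0]  zeros at y ∈ {6}
  x = 4: [0↦6, 1↦0, 2↦1, 3↦2, 4↦3, 5↦4, 6↦5]  zeros at y ∈ {1}
  x = 5: [0↦4, 1↦0, 2↦3, 3↦6, 4↦2, 5↦5, 6↦1]  zeros at y ∈ {1}
  x = 6: [0↦0, 1↦5, 2↦3, 3↦1, 4↦6, 5↦4, 6↦2]  zeros at y ∈ {0}
Collecting zeros: affine points = {(1, 0), (2, 6), (3, 6), (4, 1), (5, 1), (6, 0)}.
Total count |C(F_7)_aff| = 6.


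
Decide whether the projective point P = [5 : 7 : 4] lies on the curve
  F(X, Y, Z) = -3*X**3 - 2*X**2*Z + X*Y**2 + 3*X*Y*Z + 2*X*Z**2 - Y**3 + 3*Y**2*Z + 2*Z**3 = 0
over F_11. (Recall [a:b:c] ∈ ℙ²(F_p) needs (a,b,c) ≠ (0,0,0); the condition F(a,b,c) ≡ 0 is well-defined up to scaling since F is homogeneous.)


F(5,7,4) ≡ 7 (mod 11); P is NOT on the curve.

Evaluate F(5, 7, 4) term-by-term (mod 11).
  -3*X**3 ↦ -3·125·1·1 = -375
  -2*X**2*Z ↦ -2·25·1·4 = -200
  X*Y**2 ↦ 1·5·49·1 = 245
  3*X*Y*Z ↦ 3·5·7·4 = 420
  2*X*Z**2 ↦ 2·5·1·16 = 160
  -Y**3 ↦ -1·1·343·1 = -343
  3*Y**2*Z ↦ 3·1·49·4 = 588
  2*Z**3 ↦ 2·1·1·64 = 128
Sum: F(5, 7, 4) = (-375) + (-200) + (245) + (420) + (160) + (-343) + (588) + (128) = 623.
Reducing mod 11: 623 ≡ 7 (mod 11).
Since F(a, b, c) ≡ 7 ≠ 0 (mod 11), P does NOT lie on the curve.


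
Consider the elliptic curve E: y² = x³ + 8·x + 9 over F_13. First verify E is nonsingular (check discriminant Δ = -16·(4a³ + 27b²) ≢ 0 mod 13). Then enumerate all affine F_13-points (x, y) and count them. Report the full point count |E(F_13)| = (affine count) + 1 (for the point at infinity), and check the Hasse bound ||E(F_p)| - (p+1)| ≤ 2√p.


Affine points = {(0, 3), (0, 10), (4, 1), (4, 12), (6, 0), (8, 0), (9, 2), (9, 11), (10, 6), (10, 7), (12, 0)}; affine count = 11; |E(F_13)| = 12.

Discriminant check: Δ ∝ 4a³ + 27b² = 4·8³ + 27·9² = 4·512 + 27·81 ≡ 10 (mod 13). Nonzero ⇒ E is nonsingular.
For each x ∈ F_13, compute rhs = x³ + 8·x + 9 mod 13, then count y ∈ F_13 with y² ≡ rhs.
  x = 0: rhs = 9, matching y values: 3, 10 (2 points).
  x = 1: rhs = 5, matching y values: none (0 points).
  x = 2: rhs = 7, matching y values: none (0 points).
  x = 3: rhs = 8, matching y values: none (0 points).
  x = 4: rhs = 1, matching y values: 1, 12 (2 points).
  x = 5: rhs = 5, matching y values: none (0 points).
  x = 6: rhs = 0, matching y values: 0 (1 points).
  x = 7: rhs = 5, matching y values: none (0 points).
  x = 8: rhs = 0, matching y values: 0 (1 points).
  x = 9: rhs = 4, matching y values: 2, 11 (2 points).
  x = 10: rhs = 10, matching y values: 6, 7 (2 points).
  x = 11: rhs = 11, matching y values: none (0 points).
  x = 12: rhs = 0, matching y values: 0 (1 points).
Total affine count: 11.
Full point count |E(F_13)| = 11 + 1 = 12.
Hasse bound: |12 − (13+1)| = |-2| = 2 ≤ 2√13 ≈ 7.2111 ✓.


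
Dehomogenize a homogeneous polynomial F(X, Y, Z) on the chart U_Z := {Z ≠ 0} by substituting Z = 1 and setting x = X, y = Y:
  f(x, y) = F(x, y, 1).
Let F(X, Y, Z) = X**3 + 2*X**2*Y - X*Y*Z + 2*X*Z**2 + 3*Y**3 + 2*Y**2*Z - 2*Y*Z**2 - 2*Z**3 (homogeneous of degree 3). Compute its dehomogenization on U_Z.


f(x, y) = x**3 + 2*x**2*y - x*y + 2*x + 3*y**3 + 2*y**2 - 2*y - 2

On U_Z we set Z = 1. Each monomial c·X^i·Y^j·Z^k in F becomes c·x^i·y^j·1^k = c·x^i·y^j.
Substituting Z = 1: F(X, Y, 1) = x**3 + 2*x**2*y - x*y + 2*x + 3*y**3 + 2*y**2 - 2*y - 2.
Note: deg(f) ≤ deg(F) = 3; strict inequality happens when F is divisible by Z (lost terms).


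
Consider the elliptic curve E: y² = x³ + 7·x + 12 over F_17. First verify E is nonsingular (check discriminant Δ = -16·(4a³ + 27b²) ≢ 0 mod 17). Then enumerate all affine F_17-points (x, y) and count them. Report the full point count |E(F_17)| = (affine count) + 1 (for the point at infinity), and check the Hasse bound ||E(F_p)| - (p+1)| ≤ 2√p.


Affine points = {(2, 0), (3, 3), (3, 14), (4, 6), (4, 11), (5, 6), (5, 11), (6, 7), (6, 10), (7, 8), (7, 9), (8, 6), (8, 11), (11, 3), (11, 14), (14, 7), (14, 10), (16, 2), (16, 15)}; affine count = 19; |E(F_17)| = 20.

Discriminant check: Δ ∝ 4a³ + 27b² = 4·7³ + 27·12² = 4·343 + 27·144 ≡ 7 (mod 17). Nonzero ⇒ E is nonsingular.
For each x ∈ F_17, compute rhs = x³ + 7·x + 12 mod 17, then count y ∈ F_17 with y² ≡ rhs.
  x = 0: rhs = 12, matching y values: none (0 points).
  x = 1: rhs = 3, matching y values: none (0 points).
  x = 2: rhs = 0, matching y values: 0 (1 points).
  x = 3: rhs = 9, matching y values: 3, 14 (2 points).
  x = 4: rhs = 2, matching y values: 6, 11 (2 points).
  x = 5: rhs = 2, matching y values: 6, 11 (2 points).
  x = 6: rhs = 15, matching y values: 7, 10 (2 points).
  x = 7: rhs = 13, matching y values: 8, 9 (2 points).
  x = 8: rhs = 2, matching y values: 6, 11 (2 points).
  x = 9: rhs = 5, matching y values: none (0 points).
  x = 10: rhs = 11, matching y values: none (0 points).
  x = 11: rhs = 9, matching y values: 3, 14 (2 points).
  x = 12: rhs = 5, matching y values: none (0 points).
  x = 13: rhs = 5, matching y values: none (0 points).
  x = 14: rhs = 15, matching y values: 7, 10 (2 points).
  x = 15: rhs = 7, matching y values: none (0 points).
  x = 16: rhs = 4, matching y values: 2, 15 (2 points).
Total affine count: 19.
Full point count |E(F_17)| = 19 + 1 = 20.
Hasse bound: |20 − (17+1)| = |2| = 2 ≤ 2√17 ≈ 8.2462 ✓.


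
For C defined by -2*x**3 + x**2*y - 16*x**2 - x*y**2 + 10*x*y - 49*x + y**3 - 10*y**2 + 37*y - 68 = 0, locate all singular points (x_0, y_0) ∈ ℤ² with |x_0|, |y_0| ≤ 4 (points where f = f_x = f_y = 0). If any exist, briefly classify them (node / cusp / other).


Singular points: {(-2, 3)}; classification: node.

Compute partial derivatives:
  f_x = -6*x**2 + 2*x*y - 32*x - y**2 + 10*y - 49.
  f_y = x**2 - 2*x*y + 10*x + 3*y**2 - 20*y + 37.
Scan x_0 ∈ {−4, ..., 4}. For each x_0, f_y(x_0, y) is a polynomial in y; find its integer roots y ∈ {−4, ..., 4}, then test f_x and f at those candidates.
  x = -4: f_y(-4, y) = 3*y**2 - 12*y + 13; no integer root y with |y| ≤ 4.
  x = -3: f_y(-3, y) = 3*y**2 - 14*y + 16; vanishes at y ∈ {2}. (-3, 2): f_x = -3 ≠ 0.
  x = -2: f_y(-2, y) = 3*y**2 - 16*y + 21; vanishes at y ∈ {3}. (-2, 3): f_x = 0, f = 0 — SINGULAR.
  x = -1: f_y(-1, y) = 3*y**2 - 18*y + 28; no integer root y with |y| ≤ 4.
  x = 0: f_y(0, y) = 3*y**2 - 20*y + 37; no integer root y with |y| ≤ 4.
  x = 1: f_y(1, y) = 3*y**2 - 22*y + 48; no integer root y with |y| ≤ 4.
  x = 2: f_y(2, y) = 3*y**2 - 24*y + 61; no integer root y with |y| ≤ 4.
  x = 3: f_y(3, y) = 3*y**2 - 26*y + 76; no integer root y with |y| ≤ 4.
  x = 4: f_y(4, y) = 3*y**2 - 28*y + 93; no integer root y with |y| ≤ 4.
Only singular point on the grid: (-2, 3).
Classify: substitute x = -2 + u, y = 3 + v and expand: f = -2*u**3 + u**2*v - u**2 - u*v**2 + v**3 + v**2.
No constant or linear terms (consistent with a singular point). Quadratic part: -u**2 + v**2. Cubic part: -2*u**3 + u**2*v - u*v**2 + v**3.
The quadratic part v**2 - u**2 = (v − u)(v + u) splits into two distinct linear factors, so there are two distinct tangent lines y − 3 = ±(x − -2) — this is a node (ordinary double point).
Classification: node.


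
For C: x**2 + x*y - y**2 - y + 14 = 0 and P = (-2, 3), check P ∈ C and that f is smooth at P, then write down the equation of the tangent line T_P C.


Tangent line at P: -x - 9*y + 25 = 0.

Step 1: f(-2, 3) = 0, so P lies on C.
Step 2: partial derivatives
  f_x(x, y) = 2*x + y, f_y(x, y) = x - 2*y - 1.
  f_x(P) = -1, f_y(P) = -9 (gradient nonzero, so P is smooth).
Step 3: tangent line at P: -1·(x − -2) + -9·(y − 3) = 0.
Expanding: -x - 9*y + 25 = 0.


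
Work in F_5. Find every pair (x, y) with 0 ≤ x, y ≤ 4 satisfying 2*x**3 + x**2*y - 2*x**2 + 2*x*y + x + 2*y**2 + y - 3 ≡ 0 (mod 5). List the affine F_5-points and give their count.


Affine F_5-points: {(0, 1), (2, 4), (4, 2), (4, 3)}; count = 4.

For each of the 25 pairs (x, y) ∈ F_5², evaluate f(x, y) mod 5. Record the zeros.
  x = 0: [0↦2, 1↦0, 2↦2, 3↦3, 4↦3]  zeros at y ∈ {1}
  x = 1: [0↦3, 1↦4, 2↦4, 3↦3, 4↦1]  zeros at y ∈ ∅
  x = 2: [0↦2, 1↦3, 2↦3, 3↦2, 4↦0]  zeros at y ∈ {4}
  x = 3: [0↦1, 1↦4, 2↦1, 3↦2, 4↦2]  zeros at y ∈ ∅
  x = 4: [0↦2, 1↦4, 2↦0, 3↦0, 4↦4]  zeros at y ∈ {2, 3}
Collecting zeros: affine points = {(0, 1), (2, 4), (4, 2), (4, 3)}.
Total count |C(F_5)_aff| = 4.


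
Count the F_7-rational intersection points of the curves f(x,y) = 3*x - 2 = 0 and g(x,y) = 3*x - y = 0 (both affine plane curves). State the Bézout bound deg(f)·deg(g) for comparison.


Common zeros: {(3, 2)}; count = 1; Bézout bound = 1.

deg(f) = 1, deg(g) = 1, so Bézout bound = 1.
Scan x ∈ F_7. For each x, list the y ∈ F_7 with f(x, y) ≡ 0 and those with g(x, y) ≡ 0 (mod 7); the common zeros in that column are the intersection.
  x = 0: f ≡ 0 at y ∈ ∅; g ≡ 0 at y ∈ {0}; common: ∅.
  x = 1: f ≡ 0 at y ∈ ∅; g ≡ 0 at y ∈ {3}; common: ∅.
  x = 2: f ≡ 0 at y ∈ ∅; g ≡ 0 at y ∈ {6}; common: ∅.
  x = 3: f ≡ 0 at y ∈ {0, 1, 2, 3, 4, 5, 6}; g ≡ 0 at y ∈ {2}; common: {2}.
  x = 4: f ≡ 0 at y ∈ ∅; g ≡ 0 at y ∈ {5}; common: ∅.
  x = 5: f ≡ 0 at y ∈ ∅; g ≡ 0 at y ∈ {1}; common: ∅.
  x = 6: f ≡ 0 at y ∈ ∅; g ≡ 0 at y ∈ {4}; common: ∅.
Collecting: common zeros = {(3, 2)}, so the count is 1.
Comparison with the Bézout bound: 1 ≤ 1 = deg(f)·deg(g), as expected for curves with no common component (the bound is attained).


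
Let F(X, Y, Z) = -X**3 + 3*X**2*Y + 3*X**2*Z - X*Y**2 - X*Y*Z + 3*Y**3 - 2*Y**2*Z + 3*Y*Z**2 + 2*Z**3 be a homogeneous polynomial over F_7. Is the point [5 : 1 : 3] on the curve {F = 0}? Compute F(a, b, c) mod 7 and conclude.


F(5,1,3) ≡ 2 (mod 7); P is NOT on the curve.

Evaluate F(5, 1, 3) term-by-term (mod 7).
  -X**3 ↦ -1·125·1·1 = -125
  3*X**2*Y ↦ 3·25·1·1 = 75
  3*X**2*Z ↦ 3·25·1·3 = 225
  -X*Y**2 ↦ -1·5·1·1 = -5
  -X*Y*Z ↦ -1·5·1·3 = -15
  3*Y**3 ↦ 3·1·1·1 = 3
  -2*Y**2*Z ↦ -2·1·1·3 = -6
  3*Y*Z**2 ↦ 3·1·1·9 = 27
  2*Z**3 ↦ 2·1·1·27 = 54
Sum: F(5, 1, 3) = (-125) + (75) + (225) + (-5) + (-15) + (3) + (-6) + (27) + (54) = 233.
Reducing mod 7: 233 ≡ 2 (mod 7).
Since F(a, b, c) ≡ 2 ≠ 0 (mod 7), P does NOT lie on the curve.


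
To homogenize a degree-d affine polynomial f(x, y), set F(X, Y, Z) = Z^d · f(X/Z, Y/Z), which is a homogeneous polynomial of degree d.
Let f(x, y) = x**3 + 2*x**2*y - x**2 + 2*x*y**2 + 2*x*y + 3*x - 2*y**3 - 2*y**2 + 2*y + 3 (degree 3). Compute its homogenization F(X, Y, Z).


F(X, Y, Z) = X**3 + 2*X**2*Y - X**2*Z + 2*X*Y**2 + 2*X*Y*Z + 3*X*Z**2 - 2*Y**3 - 2*Y**2*Z + 2*Y*Z**2 + 3*Z**3

deg(f) = 3.
Substitute x = X/Z, y = Y/Z into f, then multiply by Z^3.
  monomial 1·x^3·y^0 ↦ 1·X^3·Y^0·Z^0.
  monomial 2·x^2·y^1 ↦ 2·X^2·Y^1·Z^0.
  monomial -1·x^2·y^0 ↦ -1·X^2·Y^0·Z^1.
  monomial 2·x^1·y^2 ↦ 2·X^1·Y^2·Z^0.
  monomial 2·x^1·y^1 ↦ 2·X^1·Y^1·Z^1.
  monomial 3·x^1·y^0 ↦ 3·X^1·Y^0·Z^2.
  monomial -2·x^0·y^3 ↦ -2·X^0·Y^3·Z^0.
  monomial -2·x^0·y^2 ↦ -2·X^0·Y^2·Z^1.
  monomial 2·x^0·y^1 ↦ 2·X^0·Y^1·Z^2.
  monomial 3·x^0·y^0 ↦ 3·X^0·Y^0·Z^3.
Collecting: F(X, Y, Z) = X**3 + 2*X**2*Y - X**2*Z + 2*X*Y**2 + 2*X*Y*Z + 3*X*Z**2 - 2*Y**3 - 2*Y**2*Z + 2*Y*Z**2 + 3*Z**3.


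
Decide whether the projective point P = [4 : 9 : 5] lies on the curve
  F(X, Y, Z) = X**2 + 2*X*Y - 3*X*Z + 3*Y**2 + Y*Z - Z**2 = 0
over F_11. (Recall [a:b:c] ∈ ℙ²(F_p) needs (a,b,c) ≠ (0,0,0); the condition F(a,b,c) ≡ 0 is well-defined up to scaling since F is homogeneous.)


F(4,9,5) ≡ 5 (mod 11); P is NOT on the curve.

Evaluate F(4, 9, 5) term-by-term (mod 11).
  X**2 ↦ 1·16·1·1 = 16
  2*X*Y ↦ 2·4·9·1 = 72
  -3*X*Z ↦ -3·4·1·5 = -60
  3*Y**2 ↦ 3·1·81·1 = 243
  Y*Z ↦ 1·1·9·5 = 45
  -Z**2 ↦ -1·1·1·25 = -25
Sum: F(4, 9, 5) = (16) + (72) + (-60) + (243) + (45) + (-25) = 291.
Reducing mod 11: 291 ≡ 5 (mod 11).
Since F(a, b, c) ≡ 5 ≠ 0 (mod 11), P does NOT lie on the curve.


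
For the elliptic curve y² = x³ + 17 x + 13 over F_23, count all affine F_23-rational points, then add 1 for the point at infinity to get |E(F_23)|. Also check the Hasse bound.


Affine points = {(0, 6), (0, 17), (1, 10), (1, 13), (2, 3), (2, 20), (5, 4), (5, 19), (6, 3), (6, 20), (11, 6), (11, 17), (12, 6), (12, 17), (13, 4), (13, 19), (15, 3), (15, 20), (20, 2), (20, 21), (22, 8), (22, 15)}; affine count = 22; |E(F_23)| = 23.

Discriminant check: Δ ∝ 4a³ + 27b² = 4·17³ + 27·13² = 4·4913 + 27·169 ≡ 19 (mod 23). Nonzero ⇒ E is nonsingular.
For each x ∈ F_23, compute rhs = x³ + 17·x + 13 mod 23, then count y ∈ F_23 with y² ≡ rhs.
  x = 0: rhs = 13, matching y values: 6, 17 (2 points).
  x = 1: rhs = 8, matching y values: 10, 13 (2 points).
  x = 2: rhs = 9, matching y values: 3, 20 (2 points).
  x = 3: rhs = 22, matching y values: none (0 points).
  x = 4: rhs = 7, matching y values: none (0 points).
  x = 5: rhs = 16, matching y values: 4, 19 (2 points).
  x = 6: rhs = 9, matching y values: 3, 20 (2 points).
  x = 7: rhs = 15, matching y values: none (0 points).
  x = 8: rhs = 17, matching y values: none (0 points).
  x = 9: rhs = 21, matching y values: none (0 points).
  x = 10: rhs = 10, matching y values: none (0 points).
  x = 11: rhs = 13, matching y values: 6, 17 (2 points).
  x = 12: rhs = 13, matching y values: 6, 17 (2 points).
  x = 13: rhs = 16, matching y values: 4, 19 (2 points).
  x = 14: rhs = 5, matching y values: none (0 points).
  x = 15: rhs = 9, matching y values: 3, 20 (2 points).
  x = 16: rhs = 11, matching y values: none (0 points).
  x = 17: rhs = 17, matching y values: none (0 points).
  x = 18: rhs = 10, matching y values: none (0 points).
  x = 19: rhs = 19, matching y values: none (0 points).
  x = 20: rhs = 4, matching y values: 2, 21 (2 points).
  x = 21: rhs = 17, matching y values: none (0 points).
  x = 22: rhs = 18, matching y values: 8, 15 (2 points).
Total affine count: 22.
Full point count |E(F_23)| = 22 + 1 = 23.
Hasse bound: |23 − (23+1)| = |-1| = 1 ≤ 2√23 ≈ 9.5917 ✓.


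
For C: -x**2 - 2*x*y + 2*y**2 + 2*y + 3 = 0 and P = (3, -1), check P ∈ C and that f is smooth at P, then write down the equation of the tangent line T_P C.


Tangent line at P: -4*x - 8*y + 4 = 0.

Step 1: f(3, -1) = 0, so P lies on C.
Step 2: partial derivatives
  f_x(x, y) = -2*x - 2*y, f_y(x, y) = -2*x + 4*y + 2.
  f_x(P) = -4, f_y(P) = -8 (gradient nonzero, so P is smooth).
Step 3: tangent line at P: -4·(x − 3) + -8·(y − -1) = 0.
Expanding: -4*x - 8*y + 4 = 0.


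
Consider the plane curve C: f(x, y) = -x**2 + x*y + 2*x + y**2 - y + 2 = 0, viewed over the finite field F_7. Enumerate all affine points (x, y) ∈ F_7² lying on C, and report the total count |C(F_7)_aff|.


Affine F_7-points: {(0, 4), (1, 2), (1, 5), (2, 3), (3, 2), (3, 3), (6, 4), (6, 5)}; count = 8.

For each of the 49 pairs (x, y) ∈ F_7², evaluate f(x, y) mod 7. Record the zeros.
  x = 0: [0↦2, 1↦2, 2↦4, 3↦1, 4↦0, 5↦1, 6↦4]  zeros at y ∈ {4}
  x = 1: [0↦3, 1↦4, 2↦0, 3↦5, 4↦5, 5↦0, 6↦4]  zeros at y ∈ {2, 5}
  x = 2: [0↦2, 1↦4, 2↦1, 3↦0, 4↦1, 5↦4, 6↦2]  zeros at y ∈ {3}
  x = 3: [0↦6, 1↦2, 2↦0, 3↦0, 4↦2, 5↦6, 6↦5]  zeros at y ∈ {2, 3}
  x = 4: [0↦1, 1↦5, 2↦4, 3↦5, 4↦1, 5↦6, 6↦6]  zeros at y ∈ ∅
  x = 5: [0↦1, 1↦6, 2↦6, 3↦1, 4↦5, 5↦4, 6↦5]  zeros at y ∈ ∅
  x = 6: [0↦6, 1↦5, 2↦6, 3↦2, 4↦0, 5↦0, 6↦2]  zeros at y ∈ {4, 5}
Collecting zeros: affine points = {(0, 4), (1, 2), (1, 5), (2, 3), (3, 2), (3, 3), (6, 4), (6, 5)}.
Total count |C(F_7)_aff| = 8.


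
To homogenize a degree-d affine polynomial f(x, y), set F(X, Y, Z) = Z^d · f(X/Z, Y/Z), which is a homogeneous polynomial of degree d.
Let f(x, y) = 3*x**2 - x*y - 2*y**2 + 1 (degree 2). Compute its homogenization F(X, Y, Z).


F(X, Y, Z) = 3*X**2 - X*Y - 2*Y**2 + Z**2

deg(f) = 2.
Substitute x = X/Z, y = Y/Z into f, then multiply by Z^2.
  monomial 3·x^2·y^0 ↦ 3·X^2·Y^0·Z^0.
  monomial -1·x^1·y^1 ↦ -1·X^1·Y^1·Z^0.
  monomial -2·x^0·y^2 ↦ -2·X^0·Y^2·Z^0.
  monomial 1·x^0·y^0 ↦ 1·X^0·Y^0·Z^2.
Collecting: F(X, Y, Z) = 3*X**2 - X*Y - 2*Y**2 + Z**2.


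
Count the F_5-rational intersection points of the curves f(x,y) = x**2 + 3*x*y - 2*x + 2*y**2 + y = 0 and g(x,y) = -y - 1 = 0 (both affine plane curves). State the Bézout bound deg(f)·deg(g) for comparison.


Common zeros: {(2, 4), (3, 4)}; count = 2; Bézout bound = 2.

deg(f) = 2, deg(g) = 1, so Bézout bound = 2.
Scan x ∈ F_5. For each x, list the y ∈ F_5 with f(x, y) ≡ 0 and those with g(x, y) ≡ 0 (mod 5); the common zeros in that column are the intersection.
  x = 0: f ≡ 0 at y ∈ {0, 2}; g ≡ 0 at y ∈ {4}; common: ∅.
  x = 1: f ≡ 0 at y ∈ {1, 2}; g ≡ 0 at y ∈ {4}; common: ∅.
  x = 2: f ≡ 0 at y ∈ {0, 4}; g ≡ 0 at y ∈ {4}; common: {4}.
  x = 3: f ≡ 0 at y ∈ {1, 4}; g ≡ 0 at y ∈ {4}; common: {4}.
  x = 4: f ≡ 0 at y ∈ {3}; g ≡ 0 at y ∈ {4}; common: ∅.
Collecting: common zeros = {(2, 4), (3, 4)}, so the count is 2.
Comparison with the Bézout bound: 2 ≤ 2 = deg(f)·deg(g), as expected for curves with no common component (the bound is attained).


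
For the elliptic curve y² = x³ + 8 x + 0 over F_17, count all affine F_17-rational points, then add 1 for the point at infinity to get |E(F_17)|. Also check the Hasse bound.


Affine points = {(0, 0), (1, 3), (1, 14), (3, 0), (6, 3), (6, 14), (7, 5), (7, 12), (8, 7), (8, 10), (9, 6), (9, 11), (10, 3), (10, 14), (11, 5), (11, 12), (14, 0), (16, 5), (16, 12)}; affine count = 19; |E(F_17)| = 20.

Discriminant check: Δ ∝ 4a³ + 27b² = 4·8³ + 27·0² = 4·512 + 27·0 ≡ 8 (mod 17). Nonzero ⇒ E is nonsingular.
For each x ∈ F_17, compute rhs = x³ + 8·x + 0 mod 17, then count y ∈ F_17 with y² ≡ rhs.
  x = 0: rhs = 0, matching y values: 0 (1 points).
  x = 1: rhs = 9, matching y values: 3, 14 (2 points).
  x = 2: rhs = 7, matching y values: none (0 points).
  x = 3: rhs = 0, matching y values: 0 (1 points).
  x = 4: rhs = 11, matching y values: none (0 points).
  x = 5: rhs = 12, matching y values: none (0 points).
  x = 6: rhs = 9, matching y values: 3, 14 (2 points).
  x = 7: rhs = 8, matching y values: 5, 12 (2 points).
  x = 8: rhs = 15, matching y values: 7, 10 (2 points).
  x = 9: rhs = 2, matching y values: 6, 11 (2 points).
  x = 10: rhs = 9, matching y values: 3, 14 (2 points).
  x = 11: rhs = 8, matching y values: 5, 12 (2 points).
  x = 12: rhs = 5, matching y values: none (0 points).
  x = 13: rhs = 6, matching y values: none (0 points).
  x = 14: rhs = 0, matching y values: 0 (1 points).
  x = 15: rhs = 10, matching y values: none (0 points).
  x = 16: rhs = 8, matching y values: 5, 12 (2 points).
Total affine count: 19.
Full point count |E(F_17)| = 19 + 1 = 20.
Hasse bound: |20 − (17+1)| = |2| = 2 ≤ 2√17 ≈ 8.2462 ✓.


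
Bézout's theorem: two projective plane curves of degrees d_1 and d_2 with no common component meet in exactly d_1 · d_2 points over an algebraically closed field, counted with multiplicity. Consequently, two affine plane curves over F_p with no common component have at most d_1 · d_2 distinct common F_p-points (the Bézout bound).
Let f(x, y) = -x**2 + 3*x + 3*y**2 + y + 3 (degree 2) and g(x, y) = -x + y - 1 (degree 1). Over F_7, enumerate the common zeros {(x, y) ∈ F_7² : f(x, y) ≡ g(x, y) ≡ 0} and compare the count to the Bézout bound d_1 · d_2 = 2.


Common zeros: {(0, 1), (2, 3)}; count = 2; Bézout bound = 2.

deg(f) = 2, deg(g) = 1, so Bézout bound = 2.
Scan x ∈ F_7. For each x, list the y ∈ F_7 with f(x, y) ≡ 0 and those with g(x, y) ≡ 0 (mod 7); the common zeros in that column are the intersection.
  x = 0: f ≡ 0 at y ∈ {1}; g ≡ 0 at y ∈ {1}; common: {1}.
  x = 1: f ≡ 0 at y ∈ {3, 6}; g ≡ 0 at y ∈ {2}; common: ∅.
  x = 2: f ≡ 0 at y ∈ {3, 6}; g ≡ 0 at y ∈ {3}; common: {3}.
  x = 3: f ≡ 0 at y ∈ {1}; g ≡ 0 at y ∈ {4}; common: ∅.
  x = 4: f ≡ 0 at y ∈ ∅; g ≡ 0 at y ∈ {5}; common: ∅.
  x = 5: f ≡ 0 at y ∈ {0, 2}; g ≡ 0 at y ∈ {6}; common: ∅.
  x = 6: f ≡ 0 at y ∈ ∅; g ≡ 0 at y ∈ {0}; common: ∅.
Collecting: common zeros = {(0, 1), (2, 3)}, so the count is 2.
Comparison with the Bézout bound: 2 ≤ 2 = deg(f)·deg(g), as expected for curves with no common component (the bound is attained).


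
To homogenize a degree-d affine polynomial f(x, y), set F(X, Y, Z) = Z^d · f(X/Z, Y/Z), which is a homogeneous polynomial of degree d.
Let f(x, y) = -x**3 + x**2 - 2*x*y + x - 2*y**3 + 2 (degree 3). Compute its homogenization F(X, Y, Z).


F(X, Y, Z) = -X**3 + X**2*Z - 2*X*Y*Z + X*Z**2 - 2*Y**3 + 2*Z**3

deg(f) = 3.
Substitute x = X/Z, y = Y/Z into f, then multiply by Z^3.
  monomial -1·x^3·y^0 ↦ -1·X^3·Y^0·Z^0.
  monomial 1·x^2·y^0 ↦ 1·X^2·Y^0·Z^1.
  monomial -2·x^1·y^1 ↦ -2·X^1·Y^1·Z^1.
  monomial 1·x^1·y^0 ↦ 1·X^1·Y^0·Z^2.
  monomial -2·x^0·y^3 ↦ -2·X^0·Y^3·Z^0.
  monomial 2·x^0·y^0 ↦ 2·X^0·Y^0·Z^3.
Collecting: F(X, Y, Z) = -X**3 + X**2*Z - 2*X*Y*Z + X*Z**2 - 2*Y**3 + 2*Z**3.


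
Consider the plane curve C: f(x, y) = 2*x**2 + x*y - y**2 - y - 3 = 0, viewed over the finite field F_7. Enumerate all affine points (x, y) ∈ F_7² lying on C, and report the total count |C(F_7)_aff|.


Affine F_7-points: {(2, 4), (3, 4), (3, 5), (5, 5), (5, 6), (6, 6)}; count = 6.

For each of the 49 pairs (x, y) ∈ F_7², evaluate f(x, y) mod 7. Record the zeros.
  x = 0: [0↦4, 1↦2, 2↦5, 3↦6, 4↦5, 5↦2, 6↦4]  zeros at y ∈ ∅
  x = 1: [0↦6, 1↦5, 2↦2, 3↦4, 4↦4, 5↦2, 6↦5]  zeros at y ∈ ∅
  x = 2: [0↦5, 1↦5, 2↦3, 3↦6, 4↦0, 5↦6, 6↦3]  zeros at y ∈ {4}
  x = 3: [0↦1, 1↦2, 2↦1, 3↦5, 4↦0, 5↦0, 6↦5]  zeros at y ∈ {4, 5}
  x = 4: [0↦1, 1↦3, 2↦3, 3↦1, 4↦4, 5↦5, 6↦4]  zeros at y ∈ ∅
  x = 5: [0↦5, 1↦1, 2↦2, 3↦1, 4↦5, 5↦0, 6↦0]  zeros at y ∈ {5, 6}
  x = 6: [0↦6, 1↦3, 2↦5, 3↦5, 4↦3, 5↦6, 6↦0]  zeros at y ∈ {6}
Collecting zeros: affine points = {(2, 4), (3, 4), (3, 5), (5, 5), (5, 6), (6, 6)}.
Total count |C(F_7)_aff| = 6.


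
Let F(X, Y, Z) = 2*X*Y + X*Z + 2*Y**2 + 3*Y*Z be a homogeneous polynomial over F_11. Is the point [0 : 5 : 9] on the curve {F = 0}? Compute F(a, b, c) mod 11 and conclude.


F(0,5,9) ≡ 9 (mod 11); P is NOT on the curve.

Evaluate F(0, 5, 9) term-by-term (mod 11).
  2*X*Y ↦ 2·0·5·1 = 0
  X*Z ↦ 1·0·1·9 = 0
  2*Y**2 ↦ 2·1·25·1 = 50
  3*Y*Z ↦ 3·1·5·9 = 135
Sum: F(0, 5, 9) = (0) + (0) + (50) + (135) = 185.
Reducing mod 11: 185 ≡ 9 (mod 11).
Since F(a, b, c) ≡ 9 ≠ 0 (mod 11), P does NOT lie on the curve.


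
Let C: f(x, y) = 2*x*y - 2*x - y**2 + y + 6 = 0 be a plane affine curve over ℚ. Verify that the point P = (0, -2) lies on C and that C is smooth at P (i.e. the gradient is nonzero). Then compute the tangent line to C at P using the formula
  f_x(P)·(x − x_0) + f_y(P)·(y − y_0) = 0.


Tangent line at P: -6*x + 5*y + 10 = 0.

Step 1: f(0, -2) = 0, so P lies on C.
Step 2: partial derivatives
  f_x(x, y) = 2*y - 2, f_y(x, y) = 2*x - 2*y + 1.
  f_x(P) = -6, f_y(P) = 5 (gradient nonzero, so P is smooth).
Step 3: tangent line at P: -6·(x − 0) + 5·(y − -2) = 0.
Expanding: -6*x + 5*y + 10 = 0.


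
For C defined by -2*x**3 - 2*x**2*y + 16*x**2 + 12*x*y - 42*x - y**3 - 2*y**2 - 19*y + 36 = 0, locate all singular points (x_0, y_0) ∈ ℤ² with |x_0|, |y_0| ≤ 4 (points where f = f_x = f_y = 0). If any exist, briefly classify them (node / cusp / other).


Singular points: {(3, -1)}; classification: cusp.

Compute partial derivatives:
  f_x = -6*x**2 - 4*x*y + 32*x + 12*y - 42.
  f_y = -2*x**2 + 12*x - 3*y**2 - 4*y - 19.
Scan x_0 ∈ {−4, ..., 4}. For each x_0, f_y(x_0, y) is a polynomial in y; find its integer roots y ∈ {−4, ..., 4}, then test f_x and f at those candidates.
  x = -4: f_y(-4, y) = -3*y**2 - 4*y - 99; no integer root y with |y| ≤ 4.
  x = -3: f_y(-3, y) = -3*y**2 - 4*y - 73; no integer root y with |y| ≤ 4.
  x = -2: f_y(-2, y) = -3*y**2 - 4*y - 51; no integer root y with |y| ≤ 4.
  x = -1: f_y(-1, y) = -3*y**2 - 4*y - 33; no integer root y with |y| ≤ 4.
  x = 0: f_y(0, y) = -3*y**2 - 4*y - 19; no integer root y with |y| ≤ 4.
  x = 1: f_y(1, y) = -3*y**2 - 4*y - 9; no integer root y with |y| ≤ 4.
  x = 2: f_y(2, y) = -3*y**2 - 4*y - 3; no integer root y with |y| ≤ 4.
  x = 3: f_y(3, y) = -3*y**2 - 4*y - 1; vanishes at y ∈ {-1}. (3, -1): f_x = 0, f = 0 — SINGULAR.
  x = 4: f_y(4, y) = -3*y**2 - 4*y - 3; no integer root y with |y| ≤ 4.
Only singular point on the grid: (3, -1).
Classify: substitute x = 3 + u, y = -1 + v and expand: f = -2*u**3 - 2*u**2*v - v**3 + v**2.
No constant or linear terms (consistent with a singular point). Quadratic part: v**2. Cubic part: -2*u**3 - 2*u**2*v - v**3.
The quadratic part v**2 is a perfect square, so there is a single (double) tangent line v = 0, i.e. y = -1. Restricting the cubic part to that line (v = 0) leaves -2*u**3 ≠ 0, so f is not divisible by v and the branch is v² ≈ 2*u**3 to lowest order — this is a cusp.
Classification: cusp.


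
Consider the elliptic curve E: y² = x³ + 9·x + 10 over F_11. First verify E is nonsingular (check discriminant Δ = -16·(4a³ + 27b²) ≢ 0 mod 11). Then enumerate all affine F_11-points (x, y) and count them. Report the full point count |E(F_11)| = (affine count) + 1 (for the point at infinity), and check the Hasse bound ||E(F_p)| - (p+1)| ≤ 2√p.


Affine points = {(1, 3), (1, 8), (2, 5), (2, 6), (3, 3), (3, 8), (4, 0), (5, 2), (5, 9), (6, 4), (6, 7), (7, 3), (7, 8), (8, 0), (10, 0)}; affine count = 15; |E(F_11)| = 16.

Discriminant check: Δ ∝ 4a³ + 27b² = 4·9³ + 27·10² = 4·729 + 27·100 ≡ 6 (mod 11). Nonzero ⇒ E is nonsingular.
For each x ∈ F_11, compute rhs = x³ + 9·x + 10 mod 11, then count y ∈ F_11 with y² ≡ rhs.
  x = 0: rhs = 10, matching y values: none (0 points).
  x = 1: rhs = 9, matching y values: 3, 8 (2 points).
  x = 2: rhs = 3, matching y values: 5, 6 (2 points).
  x = 3: rhs = 9, matching y values: 3, 8 (2 points).
  x = 4: rhs = 0, matching y values: 0 (1 points).
  x = 5: rhs = 4, matching y values: 2, 9 (2 points).
  x = 6: rhs = 5, matching y values: 4, 7 (2 points).
  x = 7: rhs = 9, matching y values: 3, 8 (2 points).
  x = 8: rhs = 0, matching y values: 0 (1 points).
  x = 9: rhs = 6, matching y values: none (0 points).
  x = 10: rhs = 0, matching y values: 0 (1 points).
Total affine count: 15.
Full point count |E(F_11)| = 15 + 1 = 16.
Hasse bound: |16 − (11+1)| = |4| = 4 ≤ 2√11 ≈ 6.6332 ✓.


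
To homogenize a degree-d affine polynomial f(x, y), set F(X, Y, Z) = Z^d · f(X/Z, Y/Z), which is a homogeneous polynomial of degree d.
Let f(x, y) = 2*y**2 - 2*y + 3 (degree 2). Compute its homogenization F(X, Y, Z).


F(X, Y, Z) = 2*Y**2 - 2*Y*Z + 3*Z**2

deg(f) = 2.
Substitute x = X/Z, y = Y/Z into f, then multiply by Z^2.
  monomial 2·x^0·y^2 ↦ 2·X^0·Y^2·Z^0.
  monomial -2·x^0·y^1 ↦ -2·X^0·Y^1·Z^1.
  monomial 3·x^0·y^0 ↦ 3·X^0·Y^0·Z^2.
Collecting: F(X, Y, Z) = 2*Y**2 - 2*Y*Z + 3*Z**2.


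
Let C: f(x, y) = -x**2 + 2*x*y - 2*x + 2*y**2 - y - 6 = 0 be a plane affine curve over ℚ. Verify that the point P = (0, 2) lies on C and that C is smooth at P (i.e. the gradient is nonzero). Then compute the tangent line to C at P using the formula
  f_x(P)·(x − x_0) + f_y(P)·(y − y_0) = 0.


Tangent line at P: 2*x + 7*y - 14 = 0.

Step 1: f(0, 2) = 0, so P lies on C.
Step 2: partial derivatives
  f_x(x, y) = -2*x + 2*y - 2, f_y(x, y) = 2*x + 4*y - 1.
  f_x(P) = 2, f_y(P) = 7 (gradient nonzero, so P is smooth).
Step 3: tangent line at P: 2·(x − 0) + 7·(y − 2) = 0.
Expanding: 2*x + 7*y - 14 = 0.
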